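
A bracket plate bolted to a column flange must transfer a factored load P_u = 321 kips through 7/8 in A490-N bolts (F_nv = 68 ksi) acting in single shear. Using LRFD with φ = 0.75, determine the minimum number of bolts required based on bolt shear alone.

A_b = π·0.875²/4 = 0.6013 in².
Per-bolt design strength φR_n = 0.75 × 68 × 0.6013 × 1 = 30.67 kips.
n ≥ 321 / 30.67 = 10.47 → use 11 bolts.

11 bolts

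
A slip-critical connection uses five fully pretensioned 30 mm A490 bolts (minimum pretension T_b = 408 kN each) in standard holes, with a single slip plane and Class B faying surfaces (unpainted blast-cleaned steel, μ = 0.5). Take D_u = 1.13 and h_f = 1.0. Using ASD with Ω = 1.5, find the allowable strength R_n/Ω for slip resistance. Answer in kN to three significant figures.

768 kN

R_n = μ · D_u · h_f · T_b · n_s · n_b = 0.5 × 1.13 × 1.0 × 408 × 1 × 5 = 1153 kN.
Allowable strength R_n/Ω = 1153 / 1.5 = 768 kN.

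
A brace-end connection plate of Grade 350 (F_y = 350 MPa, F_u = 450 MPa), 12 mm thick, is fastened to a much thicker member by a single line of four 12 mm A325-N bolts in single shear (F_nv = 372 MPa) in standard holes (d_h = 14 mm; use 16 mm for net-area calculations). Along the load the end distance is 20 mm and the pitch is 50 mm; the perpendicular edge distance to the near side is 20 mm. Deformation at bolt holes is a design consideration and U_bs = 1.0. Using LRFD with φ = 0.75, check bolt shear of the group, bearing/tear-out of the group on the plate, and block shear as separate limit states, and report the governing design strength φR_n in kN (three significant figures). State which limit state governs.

126 kN (bolt shear governs)

Bolt shear: A_b = π·12²/4 = 113.1 mm²; R_n = 372 × 113.1 × 4 × 1 / 1000 = 168.3 kN → 0.75 × 168.3 = 126 kN.
Bearing: edge l_c = 13, r_n = 84.24 kN; interior l_c = 36, r_n = 155.5 kN; R_n = 84.24 + 3·155.5 = 550.8 kN → 413 kN.
Block shear: A_gv = 2040, A_nv = 1368, A_nt = 144 mm²; R_n = min(0.6F_uA_nv, 0.6F_yA_gv) + U_bs·F_u·A_nt = 434.2 kN → 326 kN.
Bolt shear governs: 126 kN.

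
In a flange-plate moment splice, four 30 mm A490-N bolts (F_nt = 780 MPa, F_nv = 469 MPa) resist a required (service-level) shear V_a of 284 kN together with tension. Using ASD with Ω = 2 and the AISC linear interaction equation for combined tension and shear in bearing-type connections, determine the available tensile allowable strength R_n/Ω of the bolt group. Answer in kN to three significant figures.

A_b = π·30²/4 = 706.9 mm²; f_rv = 284 × 1000 / (4 × 706.9) = 100.4 MPa.
F'_nt = 1.3 F_nt − (Ω F_nt / F_nv) f_rv = 1.3·780 − (2·780/469)·100.4 = 679.9 MPa, capped at F_nt → F'_nt = 679.9 MPa.
R_n = F'_nt · A_b · n = 679.9 × 706.9 × 4 / 1000 = 1922 kN.
Allowable strength R_n/Ω = 1922 / 2 = 961 kN.

961 kN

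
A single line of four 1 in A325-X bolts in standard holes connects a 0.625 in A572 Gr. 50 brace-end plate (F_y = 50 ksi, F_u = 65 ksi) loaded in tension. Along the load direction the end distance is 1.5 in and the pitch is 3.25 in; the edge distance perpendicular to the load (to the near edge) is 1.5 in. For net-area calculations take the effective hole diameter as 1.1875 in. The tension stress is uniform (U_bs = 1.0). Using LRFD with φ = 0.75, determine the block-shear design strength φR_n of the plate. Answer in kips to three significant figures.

Shear plane L_v = 1.5 + 3·3.25 = 11.25 in; A_gv = 11.25 × 0.625 = 7.031 in².
A_nv = (11.25 − 3.5·1.1875) × 0.625 = 4.434 in².
A_nt = (1.5 − 0.5·1.1875) × 0.625 = 0.5664 in².
0.6 F_u A_nv = 172.9 kips; 0.6 F_y A_gv = 210.9 kips → shear rupture governs the shear term.
R_n = 172.9 + 1.0 × 65 × 0.5664 = 209.7 kips.
Design strength φR_n = 0.75 × 209.7 = 157 kips.

157 kips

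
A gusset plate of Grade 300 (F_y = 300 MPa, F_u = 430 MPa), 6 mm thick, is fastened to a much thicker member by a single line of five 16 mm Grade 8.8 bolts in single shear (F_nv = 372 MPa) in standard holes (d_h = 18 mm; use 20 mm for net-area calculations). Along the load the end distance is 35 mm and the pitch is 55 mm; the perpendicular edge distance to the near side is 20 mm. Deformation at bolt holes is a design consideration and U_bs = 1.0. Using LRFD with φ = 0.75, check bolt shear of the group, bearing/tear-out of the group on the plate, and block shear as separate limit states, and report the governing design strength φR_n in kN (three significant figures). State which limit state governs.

211 kN (block shear governs)

Bolt shear: A_b = π·16²/4 = 201.1 mm²; R_n = 372 × 201.1 × 5 × 1 / 1000 = 374 kN → 0.75 × 374 = 280 kN.
Bearing: edge l_c = 26, r_n = 80.5 kN; interior l_c = 37, r_n = 99.07 kN; R_n = 80.5 + 4·99.07 = 476.8 kN → 358 kN.
Block shear: A_gv = 1530, A_nv = 990, A_nt = 60 mm²; R_n = min(0.6F_uA_nv, 0.6F_yA_gv) + U_bs·F_u·A_nt = 281.2 kN → 211 kN.
Block shear governs: 211 kN.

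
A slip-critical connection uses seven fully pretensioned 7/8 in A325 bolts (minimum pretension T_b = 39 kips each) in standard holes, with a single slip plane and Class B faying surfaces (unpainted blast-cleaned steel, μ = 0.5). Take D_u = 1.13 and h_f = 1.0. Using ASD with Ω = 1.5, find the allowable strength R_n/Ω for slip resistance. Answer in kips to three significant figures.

103 kips

R_n = μ · D_u · h_f · T_b · n_s · n_b = 0.5 × 1.13 × 1.0 × 39 × 1 × 7 = 154.2 kips.
Allowable strength R_n/Ω = 154.2 / 1.5 = 103 kips.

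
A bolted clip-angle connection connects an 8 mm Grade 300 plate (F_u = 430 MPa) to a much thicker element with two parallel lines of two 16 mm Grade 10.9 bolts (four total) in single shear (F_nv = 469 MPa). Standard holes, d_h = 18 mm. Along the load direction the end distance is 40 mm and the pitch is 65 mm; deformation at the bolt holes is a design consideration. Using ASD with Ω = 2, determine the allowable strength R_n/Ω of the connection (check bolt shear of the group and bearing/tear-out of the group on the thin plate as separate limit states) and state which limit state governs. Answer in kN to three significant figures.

189 kN (bolt shear governs)

Bolt shear: A_b = π·16²/4 = 201.1 mm²; R_n = 469 × 201.1 × 4 × 1 / 1000 = 377.2 kN → 377.2 / 2 = 189 kN.
Bearing (1.2 l_c t F_u ≤ 2.4 d t F_u): upper limit = 2.4·16·8·430 / 1000 = 132.1 kN.
  Edge l_c = 40 − 18/2 = 31 → r_n = 128 kN; interior l_c = 65 − 18 = 47 → r_n = 132.1 kN.
  R_n,bearing = 2·128 + 2·132.1 = 520.1 kN → 520.1 / 2 = 260 kN.
Bolt shear governs: 189 kN.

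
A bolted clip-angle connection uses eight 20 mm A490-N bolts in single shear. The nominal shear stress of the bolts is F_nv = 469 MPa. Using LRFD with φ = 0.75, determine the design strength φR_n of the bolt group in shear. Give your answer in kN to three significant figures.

A_b = π × 20² / 4 = 314.2 mm².
R_n = F_nv · A_b · n · n_s = 469 × 314.2 × 8 × 1 / 1000 = 1179 kN.
Design strength φR_n = 0.75 × 1179 = 884 kN.

884 kN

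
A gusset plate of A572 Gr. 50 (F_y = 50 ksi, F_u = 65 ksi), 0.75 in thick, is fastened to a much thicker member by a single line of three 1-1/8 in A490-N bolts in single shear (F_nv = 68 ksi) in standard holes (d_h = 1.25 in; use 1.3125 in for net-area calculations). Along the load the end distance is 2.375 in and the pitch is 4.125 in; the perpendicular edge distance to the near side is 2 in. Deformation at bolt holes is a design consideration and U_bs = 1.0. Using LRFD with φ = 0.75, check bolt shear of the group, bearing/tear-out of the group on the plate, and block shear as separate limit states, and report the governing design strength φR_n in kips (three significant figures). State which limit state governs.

152 kips (bolt shear governs)

Bolt shear: A_b = π·1.125²/4 = 0.994 in²; R_n = 68 × 0.994 × 3 × 1 = 202.8 kips → 0.75 × 202.8 = 152 kips.
Bearing: edge l_c = 1.75, r_n = 102.4 kips; interior l_c = 2.875, r_n = 131.6 kips; R_n = 102.4 + 2·131.6 = 365.6 kips → 274 kips.
Block shear: A_gv = 7.969, A_nv = 5.508, A_nt = 1.008 in²; R_n = min(0.6F_uA_nv, 0.6F_yA_gv) + U_bs·F_u·A_nt = 280.3 kips → 210 kips.
Bolt shear governs: 152 kips.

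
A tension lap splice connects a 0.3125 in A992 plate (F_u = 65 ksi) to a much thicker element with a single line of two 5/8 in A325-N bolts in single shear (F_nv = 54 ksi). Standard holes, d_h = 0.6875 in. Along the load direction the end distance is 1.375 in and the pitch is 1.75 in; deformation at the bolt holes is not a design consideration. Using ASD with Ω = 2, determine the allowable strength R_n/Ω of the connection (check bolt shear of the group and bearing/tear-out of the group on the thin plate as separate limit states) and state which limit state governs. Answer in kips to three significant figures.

16.6 kips (bolt shear governs)

Bolt shear: A_b = π·0.625²/4 = 0.3068 in²; R_n = 54 × 0.3068 × 2 × 1 = 33.13 kips → 33.13 / 2 = 16.6 kips.
Bearing (1.5 l_c t F_u ≤ 3.0 d t F_u): upper limit = 3.0·0.625·0.3125·65 = 38.09 kips.
  Edge l_c = 1.375 − 0.6875/2 = 1.031 → r_n = 31.42 kips; interior l_c = 1.75 − 0.6875 = 1.062 → r_n = 32.37 kips.
  R_n,bearing = 1·31.42 + 1·32.37 = 63.79 kips → 63.79 / 2 = 31.9 kips.
Bolt shear governs: 16.6 kips.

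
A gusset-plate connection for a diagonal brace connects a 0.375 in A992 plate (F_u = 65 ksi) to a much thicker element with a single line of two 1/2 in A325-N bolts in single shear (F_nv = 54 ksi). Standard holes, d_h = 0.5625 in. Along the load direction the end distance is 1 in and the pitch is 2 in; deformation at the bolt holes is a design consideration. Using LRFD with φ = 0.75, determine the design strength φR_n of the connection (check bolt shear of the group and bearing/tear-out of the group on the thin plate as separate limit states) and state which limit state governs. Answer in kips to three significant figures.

Bolt shear: A_b = π·0.5²/4 = 0.1963 in²; R_n = 54 × 0.1963 × 2 × 1 = 21.21 kips → 0.75 × 21.21 = 15.9 kips.
Bearing (1.2 l_c t F_u ≤ 2.4 d t F_u): upper limit = 2.4·0.5·0.375·65 = 29.25 kips.
  Edge l_c = 1 − 0.5625/2 = 0.7188 → r_n = 21.02 kips; interior l_c = 2 − 0.5625 = 1.438 → r_n = 29.25 kips.
  R_n,bearing = 1·21.02 + 1·29.25 = 50.27 kips → 0.75 × 50.27 = 37.7 kips.
Bolt shear governs: 15.9 kips.

15.9 kips (bolt shear governs)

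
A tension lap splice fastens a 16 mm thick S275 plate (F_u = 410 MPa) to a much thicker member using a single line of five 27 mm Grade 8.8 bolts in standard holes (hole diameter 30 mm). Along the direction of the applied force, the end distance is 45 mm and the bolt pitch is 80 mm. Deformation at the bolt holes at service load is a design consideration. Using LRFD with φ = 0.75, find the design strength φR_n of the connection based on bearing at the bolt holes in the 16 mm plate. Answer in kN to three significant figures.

1360 kN

Per bolt r_n = 1.2 l_c t F_u ≤ 2.4 d t F_u; upper limit = 2.4 × 27 × 16 × 410 / 1000 = 425.1 kN.
Edge bolt: l_c = 45 − 30/2 = 30 mm → 1.2 × 30 × 16 × 410 / 1000 = 236.2 → r_n = 236.2 kN.
Interior bolts: l_c = 80 − 30 = 50 mm → 1.2 × 50 × 16 × 410 / 1000 = 393.6 → r_n = 393.6 kN.
R_n = 1 × 236.2 + 4 × 393.6 = 1811 kN.
Design strength φR_n = 0.75 × 1811 = 1360 kN.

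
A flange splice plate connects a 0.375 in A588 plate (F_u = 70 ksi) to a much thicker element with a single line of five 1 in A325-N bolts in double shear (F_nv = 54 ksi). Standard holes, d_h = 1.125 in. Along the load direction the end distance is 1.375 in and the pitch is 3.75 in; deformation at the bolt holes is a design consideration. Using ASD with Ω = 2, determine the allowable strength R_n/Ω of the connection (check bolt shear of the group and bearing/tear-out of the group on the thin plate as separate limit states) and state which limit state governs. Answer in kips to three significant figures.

Bolt shear: A_b = π·1²/4 = 0.7854 in²; R_n = 54 × 0.7854 × 5 × 2 = 424.1 kips → 424.1 / 2 = 212 kips.
Bearing (1.2 l_c t F_u ≤ 2.4 d t F_u): upper limit = 2.4·1·0.375·70 = 63 kips.
  Edge l_c = 1.375 − 1.125/2 = 0.8125 → r_n = 25.59 kips; interior l_c = 3.75 − 1.125 = 2.625 → r_n = 63 kips.
  R_n,bearing = 1·25.59 + 4·63 = 277.6 kips → 277.6 / 2 = 139 kips.
Bearing governs: 139 kips.

139 kips (bearing governs)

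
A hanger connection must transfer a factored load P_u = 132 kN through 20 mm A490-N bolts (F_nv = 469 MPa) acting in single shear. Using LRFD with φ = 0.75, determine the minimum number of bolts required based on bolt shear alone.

2 bolts

A_b = π·20²/4 = 314.2 mm².
Per-bolt design strength φR_n = 0.75 × 469 × 314.2 × 1 / 1000 = 110.5 kN.
n ≥ 132 / 110.5 = 1.195 → use 2 bolts.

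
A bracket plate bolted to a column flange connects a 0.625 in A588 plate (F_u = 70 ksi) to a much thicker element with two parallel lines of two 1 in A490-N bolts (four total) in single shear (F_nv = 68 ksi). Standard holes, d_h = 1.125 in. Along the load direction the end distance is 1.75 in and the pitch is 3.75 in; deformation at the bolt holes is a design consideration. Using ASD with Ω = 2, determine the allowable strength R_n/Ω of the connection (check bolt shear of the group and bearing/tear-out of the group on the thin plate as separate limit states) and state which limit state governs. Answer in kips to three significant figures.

Bolt shear: A_b = π·1²/4 = 0.7854 in²; R_n = 68 × 0.7854 × 4 × 1 = 213.6 kips → 213.6 / 2 = 107 kips.
Bearing (1.2 l_c t F_u ≤ 2.4 d t F_u): upper limit = 2.4·1·0.625·70 = 105 kips.
  Edge l_c = 1.75 − 1.125/2 = 1.188 → r_n = 62.34 kips; interior l_c = 3.75 − 1.125 = 2.625 → r_n = 105 kips.
  R_n,bearing = 2·62.34 + 2·105 = 334.7 kips → 334.7 / 2 = 167 kips.
Bolt shear governs: 107 kips.

107 kips (bolt shear governs)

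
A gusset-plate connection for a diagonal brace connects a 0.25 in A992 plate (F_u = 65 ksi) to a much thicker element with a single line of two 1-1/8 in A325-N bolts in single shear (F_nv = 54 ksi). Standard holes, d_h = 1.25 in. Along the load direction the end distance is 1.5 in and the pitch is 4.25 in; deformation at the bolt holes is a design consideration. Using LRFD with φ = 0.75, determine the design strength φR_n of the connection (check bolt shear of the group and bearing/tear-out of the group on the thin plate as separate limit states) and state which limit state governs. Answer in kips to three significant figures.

Bolt shear: A_b = π·1.125²/4 = 0.994 in²; R_n = 54 × 0.994 × 2 × 1 = 107.4 kips → 0.75 × 107.4 = 80.5 kips.
Bearing (1.2 l_c t F_u ≤ 2.4 d t F_u): upper limit = 2.4·1.125·0.25·65 = 43.87 kips.
  Edge l_c = 1.5 − 1.25/2 = 0.875 → r_n = 17.06 kips; interior l_c = 4.25 − 1.25 = 3 → r_n = 43.87 kips.
  R_n,bearing = 1·17.06 + 1·43.87 = 60.94 kips → 0.75 × 60.94 = 45.7 kips.
Bearing governs: 45.7 kips.

45.7 kips (bearing governs)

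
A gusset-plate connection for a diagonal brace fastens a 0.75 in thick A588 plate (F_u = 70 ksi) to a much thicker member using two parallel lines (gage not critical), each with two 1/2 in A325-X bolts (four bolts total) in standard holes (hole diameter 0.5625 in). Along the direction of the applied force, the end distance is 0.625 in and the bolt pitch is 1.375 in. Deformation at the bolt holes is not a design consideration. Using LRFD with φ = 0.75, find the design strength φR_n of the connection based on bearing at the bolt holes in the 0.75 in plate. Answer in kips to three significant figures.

137 kips

Per bolt r_n = 1.5 l_c t F_u ≤ 3.0 d t F_u; upper limit = 3.0 × 0.5 × 0.75 × 70 = 78.75 kips.
Edge bolt: l_c = 0.625 − 0.5625/2 = 0.3438 in → 1.5 × 0.3438 × 0.75 × 70 = 27.07 → r_n = 27.07 kips.
Interior bolts: l_c = 1.375 − 0.5625 = 0.8125 in → 1.5 × 0.8125 × 0.75 × 70 = 63.98 → r_n = 63.98 kips.
R_n = 2 × 27.07 + 2 × 63.98 = 182.1 kips.
Design strength φR_n = 0.75 × 182.1 = 137 kips.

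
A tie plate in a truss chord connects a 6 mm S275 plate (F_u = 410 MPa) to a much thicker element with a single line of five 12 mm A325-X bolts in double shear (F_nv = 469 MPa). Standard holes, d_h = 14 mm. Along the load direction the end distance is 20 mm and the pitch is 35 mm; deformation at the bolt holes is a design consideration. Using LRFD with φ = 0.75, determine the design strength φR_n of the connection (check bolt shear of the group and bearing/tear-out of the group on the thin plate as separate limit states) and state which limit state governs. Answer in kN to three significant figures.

215 kN (bearing governs)

Bolt shear: A_b = π·12²/4 = 113.1 mm²; R_n = 469 × 113.1 × 5 × 2 / 1000 = 530.4 kN → 0.75 × 530.4 = 398 kN.
Bearing (1.2 l_c t F_u ≤ 2.4 d t F_u): upper limit = 2.4·12·6·410 / 1000 = 70.85 kN.
  Edge l_c = 20 − 14/2 = 13 → r_n = 38.38 kN; interior l_c = 35 − 14 = 21 → r_n = 61.99 kN.
  R_n,bearing = 1·38.38 + 4·61.99 = 286.3 kN → 0.75 × 286.3 = 215 kN.
Bearing governs: 215 kN.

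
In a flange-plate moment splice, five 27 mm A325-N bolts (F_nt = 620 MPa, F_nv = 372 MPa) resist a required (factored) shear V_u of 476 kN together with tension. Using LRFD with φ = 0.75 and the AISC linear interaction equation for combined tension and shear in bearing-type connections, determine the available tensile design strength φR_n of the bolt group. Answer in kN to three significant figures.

937 kN

A_b = π·27²/4 = 572.6 mm²; f_rv = 476 × 1000 / (5 × 572.6) = 166.3 MPa.
F'_nt = 1.3 F_nt − (F_nt / φF_nv) f_rv = 1.3·620 − (620/(0.75·372))·166.3 = 436.5 MPa, capped at F_nt → F'_nt = 436.5 MPa.
R_n = F'_nt · A_b · n = 436.5 × 572.6 × 5 / 1000 = 1250 kN.
Design strength φR_n = 0.75 × 1250 = 937 kN.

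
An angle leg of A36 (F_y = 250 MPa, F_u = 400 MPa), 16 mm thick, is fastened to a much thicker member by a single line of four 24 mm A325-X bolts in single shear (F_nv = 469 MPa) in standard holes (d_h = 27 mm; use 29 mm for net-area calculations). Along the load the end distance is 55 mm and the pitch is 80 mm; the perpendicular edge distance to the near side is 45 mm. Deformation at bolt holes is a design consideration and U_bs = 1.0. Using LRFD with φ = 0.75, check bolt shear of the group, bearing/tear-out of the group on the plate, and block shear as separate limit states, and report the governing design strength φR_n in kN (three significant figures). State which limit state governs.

637 kN (bolt shear governs)

Bolt shear: A_b = π·24²/4 = 452.4 mm²; R_n = 469 × 452.4 × 4 × 1 / 1000 = 848.7 kN → 0.75 × 848.7 = 637 kN.
Bearing: edge l_c = 41.5, r_n = 318.7 kN; interior l_c = 53, r_n = 368.6 kN; R_n = 318.7 + 3·368.6 = 1425 kN → 1070 kN.
Block shear: A_gv = 4720, A_nv = 3096, A_nt = 488 mm²; R_n = min(0.6F_uA_nv, 0.6F_yA_gv) + U_bs·F_u·A_nt = 903.2 kN → 677 kN.
Bolt shear governs: 637 kN.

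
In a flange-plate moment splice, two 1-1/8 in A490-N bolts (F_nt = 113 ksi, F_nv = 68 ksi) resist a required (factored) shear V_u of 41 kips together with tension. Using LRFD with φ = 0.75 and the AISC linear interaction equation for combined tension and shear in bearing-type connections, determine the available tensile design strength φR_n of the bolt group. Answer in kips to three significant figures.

A_b = π·1.125²/4 = 0.994 in²; f_rv = 41 / (2 × 0.994) = 20.62 ksi.
F'_nt = 1.3 F_nt − (F_nt / φF_nv) f_rv = 1.3·113 − (113/(0.75·68))·20.62 = 101.2 ksi, capped at F_nt → F'_nt = 101.2 ksi.
R_n = F'_nt · A_b · n = 101.2 × 0.994 × 2 = 201.2 kips.
Design strength φR_n = 0.75 × 201.2 = 151 kips.

151 kips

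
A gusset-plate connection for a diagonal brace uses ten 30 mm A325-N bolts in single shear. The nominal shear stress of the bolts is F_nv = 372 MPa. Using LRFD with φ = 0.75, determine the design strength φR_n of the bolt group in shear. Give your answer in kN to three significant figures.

1970 kN

A_b = π × 30² / 4 = 706.9 mm².
R_n = F_nv · A_b · n · n_s = 372 × 706.9 × 10 × 1 / 1000 = 2630 kN.
Design strength φR_n = 0.75 × 2630 = 1970 kN.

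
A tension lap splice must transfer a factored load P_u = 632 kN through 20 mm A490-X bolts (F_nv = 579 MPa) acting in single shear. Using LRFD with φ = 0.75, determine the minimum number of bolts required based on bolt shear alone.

A_b = π·20²/4 = 314.2 mm².
Per-bolt design strength φR_n = 0.75 × 579 × 314.2 × 1 / 1000 = 136.4 kN.
n ≥ 632 / 136.4 = 4.633 → use 5 bolts.

5 bolts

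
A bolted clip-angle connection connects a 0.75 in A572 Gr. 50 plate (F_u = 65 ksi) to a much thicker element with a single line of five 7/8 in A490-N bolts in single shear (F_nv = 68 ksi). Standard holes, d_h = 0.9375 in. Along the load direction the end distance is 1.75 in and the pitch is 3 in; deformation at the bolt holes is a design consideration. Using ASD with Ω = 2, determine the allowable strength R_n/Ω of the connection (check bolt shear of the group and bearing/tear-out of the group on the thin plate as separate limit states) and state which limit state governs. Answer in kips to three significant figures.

102 kips (bolt shear governs)

Bolt shear: A_b = π·0.875²/4 = 0.6013 in²; R_n = 68 × 0.6013 × 5 × 1 = 204.4 kips → 204.4 / 2 = 102 kips.
Bearing (1.2 l_c t F_u ≤ 2.4 d t F_u): upper limit = 2.4·0.875·0.75·65 = 102.4 kips.
  Edge l_c = 1.75 − 0.9375/2 = 1.281 → r_n = 74.95 kips; interior l_c = 3 − 0.9375 = 2.062 → r_n = 102.4 kips.
  R_n,bearing = 1·74.95 + 4·102.4 = 484.5 kips → 484.5 / 2 = 242 kips.
Bolt shear governs: 102 kips.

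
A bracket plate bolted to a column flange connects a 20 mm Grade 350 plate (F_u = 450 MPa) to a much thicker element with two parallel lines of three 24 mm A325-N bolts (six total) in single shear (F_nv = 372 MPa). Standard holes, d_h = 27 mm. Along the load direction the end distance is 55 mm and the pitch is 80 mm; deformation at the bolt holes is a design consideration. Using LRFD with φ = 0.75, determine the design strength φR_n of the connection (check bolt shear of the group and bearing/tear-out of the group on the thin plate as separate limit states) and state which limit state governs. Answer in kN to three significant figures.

757 kN (bolt shear governs)

Bolt shear: A_b = π·24²/4 = 452.4 mm²; R_n = 372 × 452.4 × 6 × 1 / 1000 = 1010 kN → 0.75 × 1010 = 757 kN.
Bearing (1.2 l_c t F_u ≤ 2.4 d t F_u): upper limit = 2.4·24·20·450 / 1000 = 518.4 kN.
  Edge l_c = 55 − 27/2 = 41.5 → r_n = 448.2 kN; interior l_c = 80 − 27 = 53 → r_n = 518.4 kN.
  R_n,bearing = 2·448.2 + 4·518.4 = 2970 kN → 0.75 × 2970 = 2230 kN.
Bolt shear governs: 757 kN.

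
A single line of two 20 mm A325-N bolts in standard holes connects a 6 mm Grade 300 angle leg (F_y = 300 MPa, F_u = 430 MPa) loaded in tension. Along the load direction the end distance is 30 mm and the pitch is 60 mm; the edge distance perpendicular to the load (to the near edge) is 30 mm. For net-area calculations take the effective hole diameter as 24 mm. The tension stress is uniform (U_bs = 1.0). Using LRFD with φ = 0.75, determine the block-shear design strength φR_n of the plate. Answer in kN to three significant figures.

Shear plane L_v = 30 + 1·60 = 90 mm; A_gv = 90 × 6 = 540 mm².
A_nv = (90 − 1.5·24) × 6 = 324 mm².
A_nt = (30 − 0.5·24) × 6 = 108 mm².
0.6 F_u A_nv = 83.59 kN; 0.6 F_y A_gv = 97.2 kN → shear rupture governs the shear term.
R_n = 83.59 + 1.0 × 430 × 108 / 1000 = 130 kN.
Design strength φR_n = 0.75 × 130 = 97.5 kN.

97.5 kN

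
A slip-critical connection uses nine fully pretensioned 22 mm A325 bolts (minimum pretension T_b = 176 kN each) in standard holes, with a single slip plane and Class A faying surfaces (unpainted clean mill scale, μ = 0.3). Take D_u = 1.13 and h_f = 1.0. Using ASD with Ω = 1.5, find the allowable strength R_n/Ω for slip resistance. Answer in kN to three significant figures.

358 kN

R_n = μ · D_u · h_f · T_b · n_s · n_b = 0.3 × 1.13 × 1.0 × 176 × 1 × 9 = 537 kN.
Allowable strength R_n/Ω = 537 / 1.5 = 358 kN.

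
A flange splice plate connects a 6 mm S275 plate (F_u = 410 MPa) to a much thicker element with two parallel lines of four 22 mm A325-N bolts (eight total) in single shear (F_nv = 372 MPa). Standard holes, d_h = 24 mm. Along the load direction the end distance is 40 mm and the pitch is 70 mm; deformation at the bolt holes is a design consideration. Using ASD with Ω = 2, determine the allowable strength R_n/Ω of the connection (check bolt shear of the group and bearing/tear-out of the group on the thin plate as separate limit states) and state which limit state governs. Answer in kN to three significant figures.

Bolt shear: A_b = π·22²/4 = 380.1 mm²; R_n = 372 × 380.1 × 8 × 1 / 1000 = 1131 kN → 1131 / 2 = 566 kN.
Bearing (1.2 l_c t F_u ≤ 2.4 d t F_u): upper limit = 2.4·22·6·410 / 1000 = 129.9 kN.
  Edge l_c = 40 − 24/2 = 28 → r_n = 82.66 kN; interior l_c = 70 − 24 = 46 → r_n = 129.9 kN.
  R_n,bearing = 2·82.66 + 6·129.9 = 944.6 kN → 944.6 / 2 = 472 kN.
Bearing governs: 472 kN.

472 kN (bearing governs)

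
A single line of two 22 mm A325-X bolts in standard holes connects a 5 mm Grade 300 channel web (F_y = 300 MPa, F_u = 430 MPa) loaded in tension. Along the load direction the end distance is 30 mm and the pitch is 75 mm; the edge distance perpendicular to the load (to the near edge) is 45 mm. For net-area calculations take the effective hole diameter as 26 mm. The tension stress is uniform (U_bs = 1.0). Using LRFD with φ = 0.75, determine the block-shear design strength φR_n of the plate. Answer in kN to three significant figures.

115 kN

Shear plane L_v = 30 + 1·75 = 105 mm; A_gv = 105 × 5 = 525 mm².
A_nv = (105 − 1.5·26) × 5 = 330 mm².
A_nt = (45 − 0.5·26) × 5 = 160 mm².
0.6 F_u A_nv = 85.14 kN; 0.6 F_y A_gv = 94.5 kN → shear rupture governs the shear term.
R_n = 85.14 + 1.0 × 430 × 160 / 1000 = 153.9 kN.
Design strength φR_n = 0.75 × 153.9 = 115 kN.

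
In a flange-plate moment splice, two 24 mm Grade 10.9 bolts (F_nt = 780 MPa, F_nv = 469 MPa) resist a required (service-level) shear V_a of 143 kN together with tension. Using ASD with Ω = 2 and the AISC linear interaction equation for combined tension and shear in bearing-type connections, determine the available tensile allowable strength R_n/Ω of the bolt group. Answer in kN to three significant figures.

A_b = π·24²/4 = 452.4 mm²; f_rv = 143 × 1000 / (2 × 452.4) = 158 MPa.
F'_nt = 1.3 F_nt − (Ω F_nt / F_nv) f_rv = 1.3·780 − (2·780/469)·158 = 488.3 MPa, capped at F_nt → F'_nt = 488.3 MPa.
R_n = F'_nt · A_b · n = 488.3 × 452.4 × 2 / 1000 = 441.8 kN.
Allowable strength R_n/Ω = 441.8 / 2 = 221 kN.

221 kN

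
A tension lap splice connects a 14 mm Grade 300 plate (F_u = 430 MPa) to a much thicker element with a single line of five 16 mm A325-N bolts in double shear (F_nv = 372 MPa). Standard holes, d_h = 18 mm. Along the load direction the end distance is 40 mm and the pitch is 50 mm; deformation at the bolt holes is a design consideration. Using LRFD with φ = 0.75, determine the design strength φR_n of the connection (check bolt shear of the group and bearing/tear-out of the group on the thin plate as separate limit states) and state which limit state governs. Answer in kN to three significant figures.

561 kN (bolt shear governs)

Bolt shear: A_b = π·16²/4 = 201.1 mm²; R_n = 372 × 201.1 × 5 × 2 / 1000 = 748 kN → 0.75 × 748 = 561 kN.
Bearing (1.2 l_c t F_u ≤ 2.4 d t F_u): upper limit = 2.4·16·14·430 / 1000 = 231.2 kN.
  Edge l_c = 40 − 18/2 = 31 → r_n = 223.9 kN; interior l_c = 50 − 18 = 32 → r_n = 231.2 kN.
  R_n,bearing = 1·223.9 + 4·231.2 = 1149 kN → 0.75 × 1149 = 861 kN.
Bolt shear governs: 561 kN.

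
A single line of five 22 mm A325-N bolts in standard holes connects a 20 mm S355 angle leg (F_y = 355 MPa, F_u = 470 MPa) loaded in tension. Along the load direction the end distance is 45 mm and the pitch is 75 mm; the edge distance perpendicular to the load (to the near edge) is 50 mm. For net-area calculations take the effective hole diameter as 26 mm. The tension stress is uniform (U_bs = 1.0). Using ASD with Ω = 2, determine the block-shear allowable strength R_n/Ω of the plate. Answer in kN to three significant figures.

Shear plane L_v = 45 + 4·75 = 345 mm; A_gv = 345 × 20 = 6900 mm².
A_nv = (345 − 4.5·26) × 20 = 4560 mm².
A_nt = (50 − 0.5·26) × 20 = 740 mm².
0.6 F_u A_nv = 1286 kN; 0.6 F_y A_gv = 1470 kN → shear rupture governs the shear term.
R_n = 1286 + 1.0 × 470 × 740 / 1000 = 1634 kN.
Allowable strength R_n/Ω = 1634 / 2 = 817 kN.

817 kN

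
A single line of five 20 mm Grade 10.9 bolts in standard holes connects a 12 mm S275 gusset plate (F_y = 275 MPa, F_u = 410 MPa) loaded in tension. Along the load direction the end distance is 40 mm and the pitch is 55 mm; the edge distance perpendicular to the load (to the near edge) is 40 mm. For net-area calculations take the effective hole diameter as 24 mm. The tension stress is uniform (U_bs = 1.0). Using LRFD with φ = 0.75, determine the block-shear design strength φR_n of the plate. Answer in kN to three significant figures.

440 kN

Shear plane L_v = 40 + 4·55 = 260 mm; A_gv = 260 × 12 = 3120 mm².
A_nv = (260 − 4.5·24) × 12 = 1824 mm².
A_nt = (40 − 0.5·24) × 12 = 336 mm².
0.6 F_u A_nv = 448.7 kN; 0.6 F_y A_gv = 514.8 kN → shear rupture governs the shear term.
R_n = 448.7 + 1.0 × 410 × 336 / 1000 = 586.5 kN.
Design strength φR_n = 0.75 × 586.5 = 440 kN.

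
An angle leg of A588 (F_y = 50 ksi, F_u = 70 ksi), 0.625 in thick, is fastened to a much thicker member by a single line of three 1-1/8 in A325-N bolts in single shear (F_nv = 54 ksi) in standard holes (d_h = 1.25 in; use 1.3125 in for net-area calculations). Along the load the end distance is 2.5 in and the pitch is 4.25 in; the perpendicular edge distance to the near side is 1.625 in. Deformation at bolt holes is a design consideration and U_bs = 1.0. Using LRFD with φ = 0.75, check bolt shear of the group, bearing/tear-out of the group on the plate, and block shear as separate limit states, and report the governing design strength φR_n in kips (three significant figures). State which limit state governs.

121 kips (bolt shear governs)

Bolt shear: A_b = π·1.125²/4 = 0.994 in²; R_n = 54 × 0.994 × 3 × 1 = 161 kips → 0.75 × 161 = 121 kips.
Bearing: edge l_c = 1.875, r_n = 98.44 kips; interior l_c = 3, r_n = 118.1 kips; R_n = 98.44 + 2·118.1 = 334.7 kips → 251 kips.
Block shear: A_gv = 6.875, A_nv = 4.824, A_nt = 0.6055 in²; R_n = min(0.6F_uA_nv, 0.6F_yA_gv) + U_bs·F_u·A_nt = 245 kips → 184 kips.
Bolt shear governs: 121 kips.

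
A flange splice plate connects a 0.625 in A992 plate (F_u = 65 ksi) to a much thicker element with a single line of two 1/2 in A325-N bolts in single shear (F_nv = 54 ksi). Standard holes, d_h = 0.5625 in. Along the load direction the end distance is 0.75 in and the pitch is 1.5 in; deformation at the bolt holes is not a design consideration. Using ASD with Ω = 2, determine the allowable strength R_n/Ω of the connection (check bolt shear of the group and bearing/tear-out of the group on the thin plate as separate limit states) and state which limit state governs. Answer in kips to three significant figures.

10.6 kips (bolt shear governs)

Bolt shear: A_b = π·0.5²/4 = 0.1963 in²; R_n = 54 × 0.1963 × 2 × 1 = 21.21 kips → 21.21 / 2 = 10.6 kips.
Bearing (1.5 l_c t F_u ≤ 3.0 d t F_u): upper limit = 3.0·0.5·0.625·65 = 60.94 kips.
  Edge l_c = 0.75 − 0.5625/2 = 0.4688 → r_n = 28.56 kips; interior l_c = 1.5 − 0.5625 = 0.9375 → r_n = 57.13 kips.
  R_n,bearing = 1·28.56 + 1·57.13 = 85.69 kips → 85.69 / 2 = 42.8 kips.
Bolt shear governs: 10.6 kips.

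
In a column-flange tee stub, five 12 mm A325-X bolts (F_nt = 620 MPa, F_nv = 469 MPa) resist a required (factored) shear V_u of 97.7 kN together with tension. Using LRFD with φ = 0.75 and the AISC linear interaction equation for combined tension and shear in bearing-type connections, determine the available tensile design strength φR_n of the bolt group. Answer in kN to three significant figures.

A_b = π·12²/4 = 113.1 mm²; f_rv = 97.7 × 1000 / (5 × 113.1) = 172.8 MPa.
F'_nt = 1.3 F_nt − (F_nt / φF_nv) f_rv = 1.3·620 − (620/(0.75·469))·172.8 = 501.5 MPa, capped at F_nt → F'_nt = 501.5 MPa.
R_n = F'_nt · A_b · n = 501.5 × 113.1 × 5 / 1000 = 283.6 kN.
Design strength φR_n = 0.75 × 283.6 = 213 kN.

213 kN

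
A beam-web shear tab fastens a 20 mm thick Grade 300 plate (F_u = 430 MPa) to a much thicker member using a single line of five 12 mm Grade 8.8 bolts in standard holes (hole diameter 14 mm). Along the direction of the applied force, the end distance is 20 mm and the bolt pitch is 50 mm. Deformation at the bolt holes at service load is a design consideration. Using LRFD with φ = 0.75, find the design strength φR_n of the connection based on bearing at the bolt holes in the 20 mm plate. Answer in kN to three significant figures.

Per bolt r_n = 1.2 l_c t F_u ≤ 2.4 d t F_u; upper limit = 2.4 × 12 × 20 × 430 / 1000 = 247.7 kN.
Edge bolt: l_c = 20 − 14/2 = 13 mm → 1.2 × 13 × 20 × 430 / 1000 = 134.2 → r_n = 134.2 kN.
Interior bolts: l_c = 50 − 14 = 36 mm → 1.2 × 36 × 20 × 430 / 1000 = 371.5 → r_n = 247.7 kN.
R_n = 1 × 134.2 + 4 × 247.7 = 1125 kN.
Design strength φR_n = 0.75 × 1125 = 844 kN.

844 kN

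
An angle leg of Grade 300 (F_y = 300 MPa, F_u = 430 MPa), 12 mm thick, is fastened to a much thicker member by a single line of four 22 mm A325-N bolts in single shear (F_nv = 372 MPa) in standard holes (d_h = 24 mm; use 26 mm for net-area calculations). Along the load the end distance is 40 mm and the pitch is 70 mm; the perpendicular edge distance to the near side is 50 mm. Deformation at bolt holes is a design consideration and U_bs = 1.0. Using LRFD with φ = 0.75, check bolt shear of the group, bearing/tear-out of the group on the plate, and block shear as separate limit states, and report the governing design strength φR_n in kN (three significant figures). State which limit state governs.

Bolt shear: A_b = π·22²/4 = 380.1 mm²; R_n = 372 × 380.1 × 4 × 1 / 1000 = 565.6 kN → 0.75 × 565.6 = 424 kN.
Bearing: edge l_c = 28, r_n = 173.4 kN; interior l_c = 46, r_n = 272.4 kN; R_n = 173.4 + 3·272.4 = 990.7 kN → 743 kN.
Block shear: A_gv = 3000, A_nv = 1908, A_nt = 444 mm²; R_n = min(0.6F_uA_nv, 0.6F_yA_gv) + U_bs·F_u·A_nt = 683.2 kN → 512 kN.
Bolt shear governs: 424 kN.

424 kN (bolt shear governs)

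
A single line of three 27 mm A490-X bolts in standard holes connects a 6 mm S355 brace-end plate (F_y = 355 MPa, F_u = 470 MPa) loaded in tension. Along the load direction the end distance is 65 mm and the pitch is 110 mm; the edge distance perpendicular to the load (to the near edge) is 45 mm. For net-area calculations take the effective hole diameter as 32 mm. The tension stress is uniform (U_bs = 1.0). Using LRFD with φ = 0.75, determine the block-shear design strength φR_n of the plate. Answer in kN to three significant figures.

Shear plane L_v = 65 + 2·110 = 285 mm; A_gv = 285 × 6 = 1710 mm².
A_nv = (285 − 2.5·32) × 6 = 1230 mm².
A_nt = (45 − 0.5·32) × 6 = 174 mm².
0.6 F_u A_nv = 346.9 kN; 0.6 F_y A_gv = 364.2 kN → shear rupture governs the shear term.
R_n = 346.9 + 1.0 × 470 × 174 / 1000 = 428.6 kN.
Design strength φR_n = 0.75 × 428.6 = 321 kN.

321 kN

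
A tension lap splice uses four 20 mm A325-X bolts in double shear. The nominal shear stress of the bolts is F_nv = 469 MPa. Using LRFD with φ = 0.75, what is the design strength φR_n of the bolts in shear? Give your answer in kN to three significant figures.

A_b = π × 20² / 4 = 314.2 mm².
R_n = F_nv · A_b · n · n_s = 469 × 314.2 × 4 × 2 / 1000 = 1179 kN.
Design strength φR_n = 0.75 × 1179 = 884 kN.

884 kN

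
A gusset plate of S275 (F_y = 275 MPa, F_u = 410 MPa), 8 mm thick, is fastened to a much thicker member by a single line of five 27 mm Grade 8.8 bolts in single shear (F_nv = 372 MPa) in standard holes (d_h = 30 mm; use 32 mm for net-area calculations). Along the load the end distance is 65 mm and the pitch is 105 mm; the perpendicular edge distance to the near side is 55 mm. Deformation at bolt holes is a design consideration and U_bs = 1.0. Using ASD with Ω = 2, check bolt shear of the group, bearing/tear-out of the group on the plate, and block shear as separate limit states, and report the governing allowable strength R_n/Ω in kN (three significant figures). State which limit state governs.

384 kN (block shear governs)

Bolt shear: A_b = π·27²/4 = 572.6 mm²; R_n = 372 × 572.6 × 5 × 1 / 1000 = 1065 kN → 1065 / 2 = 532 kN.
Bearing: edge l_c = 50, r_n = 196.8 kN; interior l_c = 75, r_n = 212.5 kN; R_n = 196.8 + 4·212.5 = 1047 kN → 523 kN.
Block shear: A_gv = 3880, A_nv = 2728, A_nt = 312 mm²; R_n = min(0.6F_uA_nv, 0.6F_yA_gv) + U_bs·F_u·A_nt = 768.1 kN → 384 kN.
Block shear governs: 384 kN.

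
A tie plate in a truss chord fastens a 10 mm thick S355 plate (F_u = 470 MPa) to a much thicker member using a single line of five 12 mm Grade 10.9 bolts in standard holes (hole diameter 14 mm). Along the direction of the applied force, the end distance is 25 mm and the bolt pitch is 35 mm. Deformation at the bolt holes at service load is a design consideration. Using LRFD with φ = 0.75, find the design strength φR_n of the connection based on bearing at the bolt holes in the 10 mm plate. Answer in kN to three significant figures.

431 kN

Per bolt r_n = 1.2 l_c t F_u ≤ 2.4 d t F_u; upper limit = 2.4 × 12 × 10 × 470 / 1000 = 135.4 kN.
Edge bolt: l_c = 25 − 14/2 = 18 mm → 1.2 × 18 × 10 × 470 / 1000 = 101.5 → r_n = 101.5 kN.
Interior bolts: l_c = 35 − 14 = 21 mm → 1.2 × 21 × 10 × 470 / 1000 = 118.4 → r_n = 118.4 kN.
R_n = 1 × 101.5 + 4 × 118.4 = 575.3 kN.
Design strength φR_n = 0.75 × 575.3 = 431 kN.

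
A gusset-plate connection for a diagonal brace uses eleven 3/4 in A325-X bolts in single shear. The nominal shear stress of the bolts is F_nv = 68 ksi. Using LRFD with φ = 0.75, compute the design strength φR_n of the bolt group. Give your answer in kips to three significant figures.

248 kips

A_b = π × 0.75² / 4 = 0.4418 in².
R_n = F_nv · A_b · n · n_s = 68 × 0.4418 × 11 × 1 = 330.5 kips.
Design strength φR_n = 0.75 × 330.5 = 248 kips.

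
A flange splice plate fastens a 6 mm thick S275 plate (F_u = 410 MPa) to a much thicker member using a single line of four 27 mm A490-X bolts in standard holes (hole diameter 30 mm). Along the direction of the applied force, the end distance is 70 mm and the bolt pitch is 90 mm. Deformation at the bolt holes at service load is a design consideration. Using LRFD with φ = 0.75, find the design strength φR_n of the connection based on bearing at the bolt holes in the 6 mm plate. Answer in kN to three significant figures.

478 kN

Per bolt r_n = 1.2 l_c t F_u ≤ 2.4 d t F_u; upper limit = 2.4 × 27 × 6 × 410 / 1000 = 159.4 kN.
Edge bolt: l_c = 70 − 30/2 = 55 mm → 1.2 × 55 × 6 × 410 / 1000 = 162.4 → r_n = 159.4 kN.
Interior bolts: l_c = 90 − 30 = 60 mm → 1.2 × 60 × 6 × 410 / 1000 = 177.1 → r_n = 159.4 kN.
R_n = 1 × 159.4 + 3 × 159.4 = 637.6 kN.
Design strength φR_n = 0.75 × 637.6 = 478 kN.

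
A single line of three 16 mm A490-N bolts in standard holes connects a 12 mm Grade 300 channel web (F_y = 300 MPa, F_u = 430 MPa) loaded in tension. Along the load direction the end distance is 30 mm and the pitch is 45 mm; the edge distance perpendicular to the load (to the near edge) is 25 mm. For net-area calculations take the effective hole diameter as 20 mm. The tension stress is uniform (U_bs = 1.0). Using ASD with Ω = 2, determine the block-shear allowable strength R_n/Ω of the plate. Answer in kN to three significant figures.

147 kN

Shear plane L_v = 30 + 2·45 = 120 mm; A_gv = 120 × 12 = 1440 mm².
A_nv = (120 − 2.5·20) × 12 = 840 mm².
A_nt = (25 − 0.5·20) × 12 = 180 mm².
0.6 F_u A_nv = 216.7 kN; 0.6 F_y A_gv = 259.2 kN → shear rupture governs the shear term.
R_n = 216.7 + 1.0 × 430 × 180 / 1000 = 294.1 kN.
Allowable strength R_n/Ω = 294.1 / 2 = 147 kN.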